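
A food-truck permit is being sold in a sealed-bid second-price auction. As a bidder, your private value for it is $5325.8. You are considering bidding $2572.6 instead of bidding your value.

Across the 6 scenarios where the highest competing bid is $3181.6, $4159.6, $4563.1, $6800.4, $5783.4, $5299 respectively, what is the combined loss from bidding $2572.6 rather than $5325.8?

The deviation costs you only when the competing bid falls strictly between $2572.6 and $5325.8; elsewhere both bids give the same outcome.
$3181.6: truthful payoff $2144.2, deviation payoff $0 → loss $2144.2.
$4159.6: truthful payoff $1166.2, deviation payoff $0 → loss $1166.2.
$4563.1: truthful payoff $762.7, deviation payoff $0 → loss $762.7.
$6800.4: outcomes coincide → loss $0.
$5783.4: outcomes coincide → loss $0.
$5299: truthful payoff $26.8, deviation payoff $0 → loss $26.8.
Total loss = $2144.2 + $1166.2 + $762.7 + $26.8 = $4099.9.

$4099.9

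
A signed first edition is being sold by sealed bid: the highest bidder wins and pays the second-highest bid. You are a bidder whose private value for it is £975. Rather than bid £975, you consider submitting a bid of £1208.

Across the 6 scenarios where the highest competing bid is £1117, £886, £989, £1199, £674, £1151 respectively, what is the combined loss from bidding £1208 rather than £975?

The deviation costs you only when the competing bid falls strictly between £975 and £1208; elsewhere both bids give the same outcome.
£1117: truthful payoff £0, deviation payoff −£142 → loss £142.
£886: outcomes coincide → loss £0.
£989: truthful payoff £0, deviation payoff −£14 → loss £14.
£1199: truthful payoff £0, deviation payoff −£224 → loss £224.
£674: outcomes coincide → loss £0.
£1151: truthful payoff £0, deviation payoff −£176 → loss £176.
Total loss = £142 + £14 + £224 + £176 = £556.
In a second-price auction your bid sets only whether you win, not what you pay, so bidding your true value is weakly dominant.

£556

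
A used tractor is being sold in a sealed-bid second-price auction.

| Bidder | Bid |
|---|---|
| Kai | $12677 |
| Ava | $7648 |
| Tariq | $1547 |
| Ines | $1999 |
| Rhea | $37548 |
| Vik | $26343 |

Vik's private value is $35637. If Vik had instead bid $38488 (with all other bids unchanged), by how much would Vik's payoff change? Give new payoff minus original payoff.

The highest bid among the other bidders is $37548; Vik's bid doesn't change that.
Original bid $26343: Vik is not highest (top rival bid is $37548); payoff $0.
Alternative bid $38488: Vik is highest, pays the top rival bid $37548; payoff $35637 − $37548 = −$1911.
Change in payoff = −$1911 − ($0) = −$1911.

−$1911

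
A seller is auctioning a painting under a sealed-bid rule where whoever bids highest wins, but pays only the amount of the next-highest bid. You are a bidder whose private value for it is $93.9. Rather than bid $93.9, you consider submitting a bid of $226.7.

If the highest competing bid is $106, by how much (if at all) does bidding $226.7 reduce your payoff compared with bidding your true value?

$12.1

Bidding your value $93.9: you lose (since $93.9 < $106). Payoff $0.
Bidding $226.7: you win and pay $106. Payoff $93.9 − $106 = −$12.1.
The competing bid $106 lies between your value and your inflated bid, so overbidding wins an item priced above your value.
Loss from deviating = $0 − (−$12.1) = $12.1.
In a second-price auction your bid sets only whether you win, not what you pay, so bidding your true value is weakly dominant.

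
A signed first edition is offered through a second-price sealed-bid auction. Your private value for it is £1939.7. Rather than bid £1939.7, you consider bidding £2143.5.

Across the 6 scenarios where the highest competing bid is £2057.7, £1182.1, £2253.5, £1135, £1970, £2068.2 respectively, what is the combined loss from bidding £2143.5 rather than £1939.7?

£276.8

The deviation costs you only when the competing bid falls strictly between £1939.7 and £2143.5; elsewhere both bids give the same outcome.
£2057.7: truthful payoff £0, deviation payoff −£118 → loss £118.
£1182.1: outcomes coincide → loss £0.
£2253.5: outcomes coincide → loss £0.
£1135: outcomes coincide → loss £0.
£1970: truthful payoff £0, deviation payoff −£30.3 → loss £30.3.
£2068.2: truthful payoff £0, deviation payoff −£128.5 → loss £128.5.
Total loss = £118 + £30.3 + £128.5 = £276.8.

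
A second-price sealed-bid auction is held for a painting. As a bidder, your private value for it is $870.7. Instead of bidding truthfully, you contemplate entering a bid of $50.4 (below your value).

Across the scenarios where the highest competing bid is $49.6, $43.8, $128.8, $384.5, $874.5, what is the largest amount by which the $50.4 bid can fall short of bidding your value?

$49.6: same outcome either way → loss $0.
$43.8: same outcome either way → loss $0.
$128.8: truthful gives $741.9, deviation gives $0 → loss $741.9.
$384.5: truthful gives $486.2, deviation gives $0 → loss $486.2.
$874.5: same outcome either way → loss $0.
Maximum loss: $741.9.

$741.9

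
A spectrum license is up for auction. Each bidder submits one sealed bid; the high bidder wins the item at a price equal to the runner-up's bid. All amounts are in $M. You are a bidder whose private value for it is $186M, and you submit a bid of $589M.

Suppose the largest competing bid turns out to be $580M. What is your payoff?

Your bid $589M exceeds the highest competing bid $580M, so you win.
In a second-price auction the winner pays the second-highest bid, $580M.
Payoff = value − price = $186M − $580M = −$394M.

−$394M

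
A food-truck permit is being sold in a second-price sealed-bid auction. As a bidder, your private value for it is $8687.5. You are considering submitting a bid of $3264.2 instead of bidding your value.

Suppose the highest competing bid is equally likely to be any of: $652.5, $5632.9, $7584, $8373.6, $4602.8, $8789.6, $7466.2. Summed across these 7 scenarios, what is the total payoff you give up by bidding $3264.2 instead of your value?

The deviation costs you only when the competing bid falls strictly between $3264.2 and $8687.5; elsewhere both bids give the same outcome.
$652.5: outcomes coincide → loss $0.
$5632.9: truthful payoff $3054.6, deviation payoff $0 → loss $3054.6.
$7584: truthful payoff $1103.5, deviation payoff $0 → loss $1103.5.
$8373.6: truthful payoff $313.9, deviation payoff $0 → loss $313.9.
$4602.8: truthful payoff $4084.7, deviation payoff $0 → loss $4084.7.
$8789.6: outcomes coincide → loss $0.
$7466.2: truthful payoff $1221.3, deviation payoff $0 → loss $1221.3.
Total loss = $3054.6 + $1103.5 + $313.9 + $4084.7 + $1221.3 = $9778.

$9778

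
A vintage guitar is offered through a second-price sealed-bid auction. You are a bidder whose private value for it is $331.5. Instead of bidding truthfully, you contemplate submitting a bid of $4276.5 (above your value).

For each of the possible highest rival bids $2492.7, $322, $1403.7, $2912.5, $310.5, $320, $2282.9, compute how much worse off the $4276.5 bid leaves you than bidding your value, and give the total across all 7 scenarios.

$7765.8

The deviation costs you only when the competing bid falls strictly between $331.5 and $4276.5; elsewhere both bids give the same outcome.
$2492.7: truthful payoff $0, deviation payoff −$2161.2 → loss $2161.2.
$322: outcomes coincide → loss $0.
$1403.7: truthful payoff $0, deviation payoff −$1072.2 → loss $1072.2.
$2912.5: truthful payoff $0, deviation payoff −$2581 → loss $2581.
$310.5: outcomes coincide → loss $0.
$320: outcomes coincide → loss $0.
$2282.9: truthful payoff $0, deviation payoff −$1951.4 → loss $1951.4.
Total loss = $2161.2 + $1072.2 + $2581 + $1951.4 = $7765.8.
In a second-price auction your bid sets only whether you win, not what you pay, so bidding your true value is weakly dominant.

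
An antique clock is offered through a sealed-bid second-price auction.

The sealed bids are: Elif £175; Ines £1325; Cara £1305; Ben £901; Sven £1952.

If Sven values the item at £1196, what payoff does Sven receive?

Highest bid: Sven at £1952, so Sven wins.
Second-highest bid: Ines at £1325 — that is the price the winner pays.
Sven's payoff = value − price = £1196 − £1325 = −£129.

−£129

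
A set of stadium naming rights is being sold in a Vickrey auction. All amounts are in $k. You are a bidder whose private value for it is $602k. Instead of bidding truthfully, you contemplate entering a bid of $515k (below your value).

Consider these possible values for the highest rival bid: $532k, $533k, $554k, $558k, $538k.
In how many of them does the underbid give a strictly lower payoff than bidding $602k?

The deviation hurts exactly when the highest competing bid lies strictly between $515k and $602k — underbidding then forfeits a profitable win.
$532k: inside the interval → strictly worse (loss $70k).
$533k: inside the interval → strictly worse (loss $69k).
$554k: inside the interval → strictly worse (loss $48k).
$558k: inside the interval → strictly worse (loss $44k).
$538k: inside the interval → strictly worse (loss $64k).
Count: 5.

5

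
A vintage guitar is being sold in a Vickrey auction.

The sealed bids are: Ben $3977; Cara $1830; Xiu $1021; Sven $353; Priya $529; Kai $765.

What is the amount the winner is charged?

Highest bid: Ben at $3977, so Ben wins.
Second-highest bid: Cara at $1830 — that is the price the winner pays.

$1830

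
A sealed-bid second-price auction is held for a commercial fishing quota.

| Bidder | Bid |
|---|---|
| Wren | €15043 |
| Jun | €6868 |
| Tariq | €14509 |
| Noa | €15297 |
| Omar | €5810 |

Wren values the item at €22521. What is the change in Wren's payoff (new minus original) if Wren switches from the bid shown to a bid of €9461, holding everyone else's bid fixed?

The highest bid among the other bidders is €15297; Wren's bid doesn't change that.
Original bid €15043: Wren is not highest (top rival bid is €15297); payoff €0.
Alternative bid €9461: Wren is not highest (top rival bid is €15297); payoff €0.
Change in payoff = €0 − (€0) = €0.

€0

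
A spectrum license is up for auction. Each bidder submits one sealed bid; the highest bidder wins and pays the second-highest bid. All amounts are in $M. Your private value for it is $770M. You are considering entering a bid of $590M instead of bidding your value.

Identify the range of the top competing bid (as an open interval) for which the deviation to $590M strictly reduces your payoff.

($590M, $770M)

If the competing bid is below $590M, both bids win at the same price — no difference.
If it is above $770M, both bids lose — no difference.
If it lies strictly between $590M and $770M, bidding your value wins at a price below your value (positive payoff) while bidding $590M loses (payoff 0).
So the deviation strictly hurts on the open interval ($590M, $770M).
In a second-price auction your bid sets only whether you win, not what you pay, so bidding your true value is weakly dominant.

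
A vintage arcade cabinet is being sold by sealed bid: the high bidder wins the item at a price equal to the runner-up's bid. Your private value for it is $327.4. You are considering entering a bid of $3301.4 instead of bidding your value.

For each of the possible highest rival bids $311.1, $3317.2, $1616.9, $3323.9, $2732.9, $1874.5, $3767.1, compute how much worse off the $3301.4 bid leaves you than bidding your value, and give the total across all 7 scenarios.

The deviation costs you only when the competing bid falls strictly between $327.4 and $3301.4; elsewhere both bids give the same outcome.
$311.1: outcomes coincide → loss $0.
$3317.2: outcomes coincide → loss $0.
$1616.9: truthful payoff $0, deviation payoff −$1289.5 → loss $1289.5.
$3323.9: outcomes coincide → loss $0.
$2732.9: truthful payoff $0, deviation payoff −$2405.5 → loss $2405.5.
$1874.5: truthful payoff $0, deviation payoff −$1547.1 → loss $1547.1.
$3767.1: outcomes coincide → loss $0.
Total loss = $1289.5 + $2405.5 + $1547.1 = $5242.1.

$5242.1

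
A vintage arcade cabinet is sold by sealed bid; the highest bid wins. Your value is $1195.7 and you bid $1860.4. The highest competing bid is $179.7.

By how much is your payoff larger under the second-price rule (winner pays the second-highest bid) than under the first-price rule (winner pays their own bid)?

You have the highest bid, so you win under either rule.
Second-price: pay $179.7 → payoff $1016.
First-price: pay your own bid $1860.4 → payoff −$664.7.
Difference = $1016 − (−$664.7) = $1680.7.

$1680.7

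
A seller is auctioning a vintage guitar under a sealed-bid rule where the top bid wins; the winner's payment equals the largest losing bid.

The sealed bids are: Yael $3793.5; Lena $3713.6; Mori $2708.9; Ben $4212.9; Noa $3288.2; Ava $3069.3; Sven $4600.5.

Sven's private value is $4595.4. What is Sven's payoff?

Highest bid: Sven at $4600.5, so Sven wins.
Second-highest bid: Ben at $4212.9 — that is the price the winner pays.
Sven's payoff = value − price = $4595.4 − $4212.9 = $382.5.

$382.5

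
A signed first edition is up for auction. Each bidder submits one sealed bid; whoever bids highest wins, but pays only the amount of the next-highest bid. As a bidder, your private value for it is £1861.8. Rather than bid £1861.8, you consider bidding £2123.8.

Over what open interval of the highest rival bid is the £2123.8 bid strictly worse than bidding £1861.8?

If the competing bid is below £1861.8, both bids win at the same price — no difference.
If it is above £2123.8, both bids lose — no difference.
If it lies strictly between £1861.8 and £2123.8, bidding your value loses (payoff 0) while bidding £2123.8 wins at a price above your value (payoff negative).
So the deviation strictly hurts on the open interval (£1861.8, £2123.8).

(£1861.8, £2123.8)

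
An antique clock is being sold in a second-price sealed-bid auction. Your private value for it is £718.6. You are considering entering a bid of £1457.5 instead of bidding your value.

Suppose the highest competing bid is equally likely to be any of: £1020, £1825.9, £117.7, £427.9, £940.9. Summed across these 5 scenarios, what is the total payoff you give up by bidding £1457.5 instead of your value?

£523.7

The deviation costs you only when the competing bid falls strictly between £718.6 and £1457.5; elsewhere both bids give the same outcome.
£1020: truthful payoff £0, deviation payoff −£301.4 → loss £301.4.
£1825.9: outcomes coincide → loss £0.
£117.7: outcomes coincide → loss £0.
£427.9: outcomes coincide → loss £0.
£940.9: truthful payoff £0, deviation payoff −£222.3 → loss £222.3.
Total loss = £301.4 + £222.3 = £523.7.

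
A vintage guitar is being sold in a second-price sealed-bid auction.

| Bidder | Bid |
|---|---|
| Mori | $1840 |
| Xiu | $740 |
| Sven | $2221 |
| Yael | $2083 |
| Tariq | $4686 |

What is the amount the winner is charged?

$2221

Highest bid: Tariq at $4686, so Tariq wins.
Second-highest bid: Sven at $2221 — that is the price the winner pays.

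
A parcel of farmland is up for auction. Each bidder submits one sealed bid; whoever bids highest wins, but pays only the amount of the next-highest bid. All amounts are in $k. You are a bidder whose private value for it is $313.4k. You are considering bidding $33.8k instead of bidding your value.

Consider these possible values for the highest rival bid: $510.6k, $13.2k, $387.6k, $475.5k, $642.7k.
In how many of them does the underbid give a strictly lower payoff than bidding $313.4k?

The deviation hurts exactly when the highest competing bid lies strictly between $33.8k and $313.4k — underbidding then forfeits a profitable win.
$510.6k: above both → same outcome either way.
$13.2k: below both → same outcome either way.
$387.6k: above both → same outcome either way.
$475.5k: above both → same outcome either way.
$642.7k: above both → same outcome either way.
Count: 0.

0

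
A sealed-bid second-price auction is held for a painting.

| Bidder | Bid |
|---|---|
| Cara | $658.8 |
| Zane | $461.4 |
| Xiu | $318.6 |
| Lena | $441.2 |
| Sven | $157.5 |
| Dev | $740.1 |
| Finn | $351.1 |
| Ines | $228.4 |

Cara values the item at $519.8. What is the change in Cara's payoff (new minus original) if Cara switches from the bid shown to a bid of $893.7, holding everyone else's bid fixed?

−$220.3

The highest bid among the other bidders is $740.1; Cara's bid doesn't change that.
Original bid $658.8: Cara is not highest (top rival bid is $740.1); payoff $0.
Alternative bid $893.7: Cara is highest, pays the top rival bid $740.1; payoff $519.8 − $740.1 = −$220.3.
Change in payoff = −$220.3 − ($0) = −$220.3.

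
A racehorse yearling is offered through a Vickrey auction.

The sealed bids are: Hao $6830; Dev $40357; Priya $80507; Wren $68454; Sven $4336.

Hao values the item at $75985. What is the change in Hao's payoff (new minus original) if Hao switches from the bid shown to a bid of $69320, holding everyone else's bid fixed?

The highest bid among the other bidders is $80507; Hao's bid doesn't change that.
Original bid $6830: Hao is not highest (top rival bid is $80507); payoff $0.
Alternative bid $69320: Hao is not highest (top rival bid is $80507); payoff $0.
Change in payoff = $0 − ($0) = $0.

$0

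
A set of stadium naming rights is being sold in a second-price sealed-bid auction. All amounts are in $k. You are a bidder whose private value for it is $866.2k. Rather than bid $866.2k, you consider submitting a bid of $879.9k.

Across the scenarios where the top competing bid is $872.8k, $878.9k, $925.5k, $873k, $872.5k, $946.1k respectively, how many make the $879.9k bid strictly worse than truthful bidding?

4

The deviation hurts exactly when the highest competing bid lies strictly between $866.2k and $879.9k — overbidding then wins at a price above your value.
$872.8k: inside the interval → strictly worse (loss $6.6k).
$878.9k: inside the interval → strictly worse (loss $12.7k).
$925.5k: above both → same outcome either way.
$873k: inside the interval → strictly worse (loss $6.8k).
$872.5k: inside the interval → strictly worse (loss $6.3k).
$946.1k: above both → same outcome either way.
Count: 4.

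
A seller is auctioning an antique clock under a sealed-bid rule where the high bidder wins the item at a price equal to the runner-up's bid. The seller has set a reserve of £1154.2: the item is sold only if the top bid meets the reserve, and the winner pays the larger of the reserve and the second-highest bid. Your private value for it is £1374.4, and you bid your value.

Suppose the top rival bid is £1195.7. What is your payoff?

Your bid £1374.4 is the highest and exceeds the reserve.
Price = max(second-highest bid, reserve) = max(£1195.7, £1154.2) = £1195.7.
Payoff = £1374.4 − £1195.7 = £178.7.

£178.7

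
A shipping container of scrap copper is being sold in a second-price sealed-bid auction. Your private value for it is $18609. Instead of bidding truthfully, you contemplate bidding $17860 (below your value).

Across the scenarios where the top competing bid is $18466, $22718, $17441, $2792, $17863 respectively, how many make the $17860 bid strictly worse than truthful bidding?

2

The deviation hurts exactly when the highest competing bid lies strictly between $17860 and $18609 — underbidding then forfeits a profitable win.
$18466: inside the interval → strictly worse (loss $143).
$22718: above both → same outcome either way.
$17441: below both → same outcome either way.
$2792: below both → same outcome either way.
$17863: inside the interval → strictly worse (loss $746).
Count: 2.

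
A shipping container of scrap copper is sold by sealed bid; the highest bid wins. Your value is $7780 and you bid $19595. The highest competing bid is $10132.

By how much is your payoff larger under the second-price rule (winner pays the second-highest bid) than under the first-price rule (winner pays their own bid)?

You have the highest bid, so you win under either rule.
Second-price: pay $10132 → payoff −$2352.
First-price: pay your own bid $19595 → payoff −$11815.
Difference = −$2352 − (−$11815) = $9463.

$9463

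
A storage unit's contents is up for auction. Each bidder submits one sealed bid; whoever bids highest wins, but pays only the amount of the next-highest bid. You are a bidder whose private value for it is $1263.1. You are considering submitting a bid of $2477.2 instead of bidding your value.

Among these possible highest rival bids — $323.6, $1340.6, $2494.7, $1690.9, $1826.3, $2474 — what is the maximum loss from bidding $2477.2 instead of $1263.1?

$323.6: same outcome either way → loss $0.
$1340.6: truthful gives $0, deviation gives −$77.5 → loss $77.5.
$2494.7: same outcome either way → loss $0.
$1690.9: truthful gives $0, deviation gives −$427.8 → loss $427.8.
$1826.3: truthful gives $0, deviation gives −$563.2 → loss $563.2.
$2474: truthful gives $0, deviation gives −$1210.9 → loss $1210.9.
Maximum loss: $1210.9.

$1210.9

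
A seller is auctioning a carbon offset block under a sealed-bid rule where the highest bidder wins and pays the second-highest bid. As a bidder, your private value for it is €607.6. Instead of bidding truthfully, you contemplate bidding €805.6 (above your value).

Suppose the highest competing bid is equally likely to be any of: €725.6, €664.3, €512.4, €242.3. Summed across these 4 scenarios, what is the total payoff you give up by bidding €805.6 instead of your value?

€174.7

The deviation costs you only when the competing bid falls strictly between €607.6 and €805.6; elsewhere both bids give the same outcome.
€725.6: truthful payoff €0, deviation payoff −€118 → loss €118.
€664.3: truthful payoff €0, deviation payoff −€56.7 → loss €56.7.
€512.4: outcomes coincide → loss €0.
€242.3: outcomes coincide → loss €0.
Total loss = €118 + €56.7 = €174.7.
Truthful bidding weakly dominates here: raising your bid can only win items priced above your value, and lowering it can only forfeit items priced below.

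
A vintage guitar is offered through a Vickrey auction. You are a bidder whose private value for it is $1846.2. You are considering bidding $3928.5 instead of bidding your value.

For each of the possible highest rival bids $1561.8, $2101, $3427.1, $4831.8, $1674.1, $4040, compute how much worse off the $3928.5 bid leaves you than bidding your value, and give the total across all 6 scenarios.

$1835.7

The deviation costs you only when the competing bid falls strictly between $1846.2 and $3928.5; elsewhere both bids give the same outcome.
$1561.8: outcomes coincide → loss $0.
$2101: truthful payoff $0, deviation payoff −$254.8 → loss $254.8.
$3427.1: truthful payoff $0, deviation payoff −$1580.9 → loss $1580.9.
$4831.8: outcomes coincide → loss $0.
$1674.1: outcomes coincide → loss $0.
$4040: outcomes coincide → loss $0.
Total loss = $254.8 + $1580.9 = $1835.7.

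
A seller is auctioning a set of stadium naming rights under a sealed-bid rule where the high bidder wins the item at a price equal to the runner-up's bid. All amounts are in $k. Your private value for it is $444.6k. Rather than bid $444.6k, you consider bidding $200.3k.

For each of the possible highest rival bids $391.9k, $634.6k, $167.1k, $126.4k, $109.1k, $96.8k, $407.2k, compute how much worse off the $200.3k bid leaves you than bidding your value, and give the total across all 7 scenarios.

$90.1k

The deviation costs you only when the competing bid falls strictly between $200.3k and $444.6k; elsewhere both bids give the same outcome.
$391.9k: truthful payoff $52.7k, deviation payoff $0k → loss $52.7k.
$634.6k: outcomes coincide → loss $0k.
$167.1k: outcomes coincide → loss $0k.
$126.4k: outcomes coincide → loss $0k.
$109.1k: outcomes coincide → loss $0k.
$96.8k: outcomes coincide → loss $0k.
$407.2k: truthful payoff $37.4k, deviation payoff $0k → loss $37.4k.
Total loss = $52.7k + $37.4k = $90.1k.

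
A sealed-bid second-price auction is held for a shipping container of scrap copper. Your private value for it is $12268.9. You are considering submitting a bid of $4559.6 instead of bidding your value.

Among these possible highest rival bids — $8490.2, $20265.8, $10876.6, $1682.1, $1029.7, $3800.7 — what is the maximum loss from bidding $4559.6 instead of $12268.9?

$8490.2: truthful gives $3778.7, deviation gives $0 → loss $3778.7.
$20265.8: same outcome either way → loss $0.
$10876.6: truthful gives $1392.3, deviation gives $0 → loss $1392.3.
$1682.1: same outcome either way → loss $0.
$1029.7: same outcome either way → loss $0.
$3800.7: same outcome either way → loss $0.
Maximum loss: $3778.7.

$3778.7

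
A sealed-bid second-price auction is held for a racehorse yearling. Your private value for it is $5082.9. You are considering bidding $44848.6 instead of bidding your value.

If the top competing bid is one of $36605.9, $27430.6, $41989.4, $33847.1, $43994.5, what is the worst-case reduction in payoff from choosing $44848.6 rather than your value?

$38911.6

$36605.9: truthful gives $0, deviation gives −$31523 → loss $31523.
$27430.6: truthful gives $0, deviation gives −$22347.7 → loss $22347.7.
$41989.4: truthful gives $0, deviation gives −$36906.5 → loss $36906.5.
$33847.1: truthful gives $0, deviation gives −$28764.2 → loss $28764.2.
$43994.5: truthful gives $0, deviation gives −$38911.6 → loss $38911.6.
Maximum loss: $38911.6.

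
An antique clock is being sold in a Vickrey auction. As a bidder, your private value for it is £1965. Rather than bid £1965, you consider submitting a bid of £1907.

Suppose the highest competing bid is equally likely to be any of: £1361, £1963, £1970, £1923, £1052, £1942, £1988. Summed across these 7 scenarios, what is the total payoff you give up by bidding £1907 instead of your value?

The deviation costs you only when the competing bid falls strictly between £1907 and £1965; elsewhere both bids give the same outcome.
£1361: outcomes coincide → loss £0.
£1963: truthful payoff £2, deviation payoff £0 → loss £2.
£1970: outcomes coincide → loss £0.
£1923: truthful payoff £42, deviation payoff £0 → loss £42.
£1052: outcomes coincide → loss £0.
£1942: truthful payoff £23, deviation payoff £0 → loss £23.
£1988: outcomes coincide → loss £0.
Total loss = £2 + £42 + £23 = £67.
Truthful bidding weakly dominates here: raising your bid can only win items priced above your value, and lowering it can only forfeit items priced below.

£67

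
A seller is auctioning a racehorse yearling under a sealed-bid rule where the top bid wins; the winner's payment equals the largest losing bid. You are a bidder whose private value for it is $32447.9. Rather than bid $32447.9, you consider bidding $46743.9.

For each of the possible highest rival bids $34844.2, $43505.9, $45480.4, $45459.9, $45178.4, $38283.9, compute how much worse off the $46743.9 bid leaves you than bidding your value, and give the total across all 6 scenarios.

The deviation costs you only when the competing bid falls strictly between $32447.9 and $46743.9; elsewhere both bids give the same outcome.
$34844.2: truthful payoff $0, deviation payoff −$2396.3 → loss $2396.3.
$43505.9: truthful payoff $0, deviation payoff −$11058 → loss $11058.
$45480.4: truthful payoff $0, deviation payoff −$13032.5 → loss $13032.5.
$45459.9: truthful payoff $0, deviation payoff −$13012 → loss $13012.
$45178.4: truthful payoff $0, deviation payoff −$12730.5 → loss $12730.5.
$38283.9: truthful payoff $0, deviation payoff −$5836 → loss $5836.
Total loss = $2396.3 + $11058 + $13032.5 + $13012 + $12730.5 + $5836 = $58065.3.
Truthful bidding weakly dominates here: raising your bid can only win items priced above your value, and lowering it can only forfeit items priced below.

$58065.3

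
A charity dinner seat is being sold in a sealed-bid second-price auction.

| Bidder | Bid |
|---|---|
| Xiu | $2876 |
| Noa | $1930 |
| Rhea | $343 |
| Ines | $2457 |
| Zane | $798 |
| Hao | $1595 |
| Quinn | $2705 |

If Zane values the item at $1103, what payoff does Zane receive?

$0

Highest bid: Xiu at $2876, so Xiu wins.
Second-highest bid: Quinn at $2705 — that is the price the winner pays.
Zane did not win, so Zane pays nothing and receives nothing: payoff $0.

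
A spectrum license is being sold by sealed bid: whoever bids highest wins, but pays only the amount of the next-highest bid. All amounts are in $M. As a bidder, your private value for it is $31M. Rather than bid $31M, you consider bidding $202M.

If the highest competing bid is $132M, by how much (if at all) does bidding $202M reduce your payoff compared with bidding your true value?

Bidding your value $31M: you lose (since $31M < $132M). Payoff $0M.
Bidding $202M: you win and pay $132M. Payoff $31M − $132M = −$101M.
The competing bid $132M lies between your value and your inflated bid, so overbidding wins an item priced above your value.
Loss from deviating = $0M − (−$101M) = $101M.

$101M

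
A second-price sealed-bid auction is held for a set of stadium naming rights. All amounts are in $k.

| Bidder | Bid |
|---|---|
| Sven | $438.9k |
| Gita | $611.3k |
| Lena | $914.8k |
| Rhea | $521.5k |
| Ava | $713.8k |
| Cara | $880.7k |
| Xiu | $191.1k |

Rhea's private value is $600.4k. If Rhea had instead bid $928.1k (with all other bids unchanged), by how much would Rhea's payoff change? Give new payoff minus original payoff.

The highest bid among the other bidders is $914.8k; Rhea's bid doesn't change that.
Original bid $521.5k: Rhea is not highest (top rival bid is $914.8k); payoff $0k.
Alternative bid $928.1k: Rhea is highest, pays the top rival bid $914.8k; payoff $600.4k − $914.8k = −$314.4k.
Change in payoff = −$314.4k − ($0k) = −$314.4k.

−$314.4k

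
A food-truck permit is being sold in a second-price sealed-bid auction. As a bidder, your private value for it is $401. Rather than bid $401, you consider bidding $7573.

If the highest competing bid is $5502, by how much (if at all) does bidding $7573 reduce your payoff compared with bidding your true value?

Bidding your value $401: you lose (since $401 < $5502). Payoff $0.
Bidding $7573: you win and pay $5502. Payoff $401 − $5502 = −$5101.
The competing bid $5502 lies between your value and your inflated bid, so overbidding wins an item priced above your value.
Loss from deviating = $0 − (−$5101) = $5101.
Truthful bidding weakly dominates here: raising your bid can only win items priced above your value, and lowering it can only forfeit items priced below.

$5101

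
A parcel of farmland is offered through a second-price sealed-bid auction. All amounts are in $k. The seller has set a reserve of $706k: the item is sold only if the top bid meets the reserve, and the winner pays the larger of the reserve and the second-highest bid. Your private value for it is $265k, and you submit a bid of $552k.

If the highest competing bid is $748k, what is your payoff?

Your bid $552k is below the highest competing bid $748k, so you lose. Payoff $0k.

$0k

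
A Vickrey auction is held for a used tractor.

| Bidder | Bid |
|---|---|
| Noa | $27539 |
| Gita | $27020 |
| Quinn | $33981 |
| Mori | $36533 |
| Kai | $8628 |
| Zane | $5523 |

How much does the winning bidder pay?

$33981

Highest bid: Mori at $36533, so Mori wins.
Second-highest bid: Quinn at $33981 — that is the price the winner pays.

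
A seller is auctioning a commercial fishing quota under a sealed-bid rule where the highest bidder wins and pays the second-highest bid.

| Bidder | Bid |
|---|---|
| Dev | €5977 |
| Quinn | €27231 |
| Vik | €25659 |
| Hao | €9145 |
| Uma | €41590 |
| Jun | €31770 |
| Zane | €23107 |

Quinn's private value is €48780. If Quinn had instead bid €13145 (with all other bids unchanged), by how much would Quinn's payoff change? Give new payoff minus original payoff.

The highest bid among the other bidders is €41590; Quinn's bid doesn't change that.
Original bid €27231: Quinn is not highest (top rival bid is €41590); payoff €0.
Alternative bid €13145: Quinn is not highest (top rival bid is €41590); payoff €0.
Change in payoff = €0 − (€0) = €0.

€0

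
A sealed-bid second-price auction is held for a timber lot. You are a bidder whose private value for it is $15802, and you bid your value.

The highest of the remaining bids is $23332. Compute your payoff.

Your bid $15802 is below the highest competing bid $23332, so you lose.
A losing bidder pays nothing and receives nothing: payoff = $0.

$0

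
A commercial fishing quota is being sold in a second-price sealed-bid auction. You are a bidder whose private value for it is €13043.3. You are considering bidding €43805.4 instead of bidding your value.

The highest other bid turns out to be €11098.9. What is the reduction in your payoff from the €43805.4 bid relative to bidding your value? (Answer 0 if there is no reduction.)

Bidding your value €13043.3: you win (since €13043.3 > €11098.9) and pay €11098.9. Payoff €1944.4.
Bidding €43805.4: you win and pay €11098.9. Payoff €13043.3 − €11098.9 = €1944.4.
Difference = €1944.4 − €1944.4 = €0; both bids lead to the same outcome because the competing bid is below both your value and your alternative bid.

€0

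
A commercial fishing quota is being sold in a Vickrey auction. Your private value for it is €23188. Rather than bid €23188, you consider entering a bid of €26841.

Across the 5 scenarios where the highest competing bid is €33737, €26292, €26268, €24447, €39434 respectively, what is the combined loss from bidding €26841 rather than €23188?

The deviation costs you only when the competing bid falls strictly between €23188 and €26841; elsewhere both bids give the same outcome.
€33737: outcomes coincide → loss €0.
€26292: truthful payoff €0, deviation payoff −€3104 → loss €3104.
€26268: truthful payoff €0, deviation payoff −€3080 → loss €3080.
€24447: truthful payoff €0, deviation payoff −€1259 → loss €1259.
€39434: outcomes coincide → loss €0.
Total loss = €3104 + €3080 + €1259 = €7443.
Truthful bidding weakly dominates here: raising your bid can only win items priced above your value, and lowering it can only forfeit items priced below.

€7443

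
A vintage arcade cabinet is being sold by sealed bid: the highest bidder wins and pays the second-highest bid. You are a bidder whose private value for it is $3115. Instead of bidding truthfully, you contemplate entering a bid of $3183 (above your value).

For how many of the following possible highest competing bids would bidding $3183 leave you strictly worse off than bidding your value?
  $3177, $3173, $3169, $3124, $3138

The deviation hurts exactly when the highest competing bid lies strictly between $3115 and $3183 — overbidding then wins at a price above your value.
$3177: inside the interval → strictly worse (loss $62).
$3173: inside the interval → strictly worse (loss $58).
$3169: inside the interval → strictly worse (loss $54).
$3124: inside the interval → strictly worse (loss $9).
$3138: inside the interval → strictly worse (loss $23).
Count: 5.

5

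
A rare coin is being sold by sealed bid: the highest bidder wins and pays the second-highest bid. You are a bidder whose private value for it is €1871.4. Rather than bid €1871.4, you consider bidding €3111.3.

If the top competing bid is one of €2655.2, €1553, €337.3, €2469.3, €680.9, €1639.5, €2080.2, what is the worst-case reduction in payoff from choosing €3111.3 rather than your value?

€2655.2: truthful gives €0, deviation gives −€783.8 → loss €783.8.
€1553: same outcome either way → loss €0.
€337.3: same outcome either way → loss €0.
€2469.3: truthful gives €0, deviation gives −€597.9 → loss €597.9.
€680.9: same outcome either way → loss €0.
€1639.5: same outcome either way → loss €0.
€2080.2: truthful gives €0, deviation gives −€208.8 → loss €208.8.
Maximum loss: €783.8.

€783.8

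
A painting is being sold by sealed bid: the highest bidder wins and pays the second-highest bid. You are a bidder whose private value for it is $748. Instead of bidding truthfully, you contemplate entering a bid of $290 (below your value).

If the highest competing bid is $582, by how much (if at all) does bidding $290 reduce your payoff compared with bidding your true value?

$166

Bidding your value $748: you win (since $748 > $582) and pay $582. Payoff $166.
Bidding $290: you lose. Payoff $0.
The competing bid $582 lies between your shaded bid and your value, so underbidding forfeits an item you could have won at a profitable price.
Loss from deviating = $166 − ($0) = $166.
Truthful bidding weakly dominates here: raising your bid can only win items priced above your value, and lowering it can only forfeit items priced below.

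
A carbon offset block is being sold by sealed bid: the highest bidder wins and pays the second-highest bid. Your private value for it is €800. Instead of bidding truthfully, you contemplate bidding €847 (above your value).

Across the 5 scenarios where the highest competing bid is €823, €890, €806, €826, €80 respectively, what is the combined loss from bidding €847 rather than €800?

€55

The deviation costs you only when the competing bid falls strictly between €800 and €847; elsewhere both bids give the same outcome.
€823: truthful payoff €0, deviation payoff −€23 → loss €23.
€890: outcomes coincide → loss €0.
€806: truthful payoff €0, deviation payoff −€6 → loss €6.
€826: truthful payoff €0, deviation payoff −€26 → loss €26.
€80: outcomes coincide → loss €0.
Total loss = €23 + €6 + €26 = €55.
In a second-price auction your bid sets only whether you win, not what you pay, so bidding your true value is weakly dominant.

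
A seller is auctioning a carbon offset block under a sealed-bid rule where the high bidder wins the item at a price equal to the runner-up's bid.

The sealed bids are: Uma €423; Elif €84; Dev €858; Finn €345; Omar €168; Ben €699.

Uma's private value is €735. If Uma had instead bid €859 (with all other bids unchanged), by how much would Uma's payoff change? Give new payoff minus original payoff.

−€123

The highest bid among the other bidders is €858; Uma's bid doesn't change that.
Original bid €423: Uma is not highest (top rival bid is €858); payoff €0.
Alternative bid €859: Uma is highest, pays the top rival bid €858; payoff €735 − €858 = −€123.
Change in payoff = −€123 − (€0) = −€123.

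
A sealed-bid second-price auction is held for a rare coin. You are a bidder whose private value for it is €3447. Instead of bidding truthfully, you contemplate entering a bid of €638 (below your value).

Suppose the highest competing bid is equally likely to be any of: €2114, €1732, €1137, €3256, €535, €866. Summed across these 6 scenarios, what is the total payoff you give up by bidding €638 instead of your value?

The deviation costs you only when the competing bid falls strictly between €638 and €3447; elsewhere both bids give the same outcome.
€2114: truthful payoff €1333, deviation payoff €0 → loss €1333.
€1732: truthful payoff €1715, deviation payoff €0 → loss €1715.
€1137: truthful payoff €2310, deviation payoff €0 → loss €2310.
€3256: truthful payoff €191, deviation payoff €0 → loss €191.
€535: outcomes coincide → loss €0.
€866: truthful payoff €2581, deviation payoff €0 → loss €2581.
Total loss = €1333 + €1715 + €2310 + €191 + €2581 = €8130.

€8130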